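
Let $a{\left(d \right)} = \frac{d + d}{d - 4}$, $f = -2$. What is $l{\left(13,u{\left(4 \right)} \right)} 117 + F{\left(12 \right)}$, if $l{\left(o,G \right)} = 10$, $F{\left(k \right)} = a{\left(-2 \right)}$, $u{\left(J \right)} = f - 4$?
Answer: $\frac{3512}{3} \approx 1170.7$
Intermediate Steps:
$u{\left(J \right)} = -6$ ($u{\left(J \right)} = -2 - 4 = -6$)
$a{\left(d \right)} = \frac{2 d}{-4 + d}$
$F{\left(k \right)} = \frac{2}{3}$ ($F{\left(k \right)} = 2 \left(-2\right) \frac{1}{-4 - 2} = 2 \left(-2\right) \frac{1}{-6} = 2 \left(-2\right) \left(- \frac{1}{6}\right) = \frac{2}{3}$)
$l{\left(13,u{\left(4 \right)} \right)} 117 + F{\left(12 \right)} = 10 \cdot 117 + \frac{2}{3} = 1170 + \frac{2}{3} = \frac{3512}{3}$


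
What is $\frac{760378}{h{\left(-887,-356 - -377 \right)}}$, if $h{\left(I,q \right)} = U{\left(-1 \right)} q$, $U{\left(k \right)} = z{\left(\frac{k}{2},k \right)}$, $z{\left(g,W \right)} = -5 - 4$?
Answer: $- \frac{760378}{189} \approx -4023.2$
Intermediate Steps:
$z{\left(g,W \right)} = -9$ ($z{\left(g,W \right)} = -5 - 4 = -9$)
$U{\left(k \right)} = -9$
$h{\left(I,q \right)} = - 9 q$
$\frac{760378}{h{\left(-887,-356 - -377 \right)}} = \frac{760378}{\left(-9\right) \left(-356 - -377\right)} = \frac{760378}{\left(-9\right) \left(-356 + 377\right)} = \frac{760378}{\left(-9\right) 21} = \frac{760378}{-189} = 760378 \left(- \frac{1}{189}\right) = - \frac{760378}{189}$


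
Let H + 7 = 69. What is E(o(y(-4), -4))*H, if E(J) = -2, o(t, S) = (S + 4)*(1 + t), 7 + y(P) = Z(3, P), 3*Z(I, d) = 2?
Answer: -124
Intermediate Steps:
Z(I, d) = 2/3 (Z(I, d) = (1/3)*2 = 2/3)
y(P) = -19/3 (y(P) = -7 + 2/3 = -19/3)
o(t, S) = (1 + t)*(4 + S) (o(t, S) = (4 + S)*(1 + t) = (1 + t)*(4 + S))
H = 62 (H = -7 + 69 = 62)
E(o(y(-4), -4))*H = -2*62 = -124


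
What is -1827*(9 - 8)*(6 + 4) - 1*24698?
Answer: -42968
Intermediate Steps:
-1827*(9 - 8)*(6 + 4) - 1*24698 = -1827*10 - 24698 = -18270 - 24698 = -42968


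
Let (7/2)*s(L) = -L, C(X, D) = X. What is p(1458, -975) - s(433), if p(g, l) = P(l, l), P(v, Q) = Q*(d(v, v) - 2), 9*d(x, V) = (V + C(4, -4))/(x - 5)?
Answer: 1156229/588 ≈ 1966.4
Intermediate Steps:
d(x, V) = (4 + V)/(9*(-5 + x)) (d(x, V) = ((V + 4)/(x - 5))/9 = ((4 + V)/(-5 + x))/9 = (4 + V)/(9*(-5 + x)))
s(L) = -2*L/7 (s(L) = 2*(-L)/7 = -2*L/7)
P(v, Q) = Q*(-2 + (4 + v)/(9*(-5 + v))) (P(v, Q) = Q*((4 + v)/(9*(-5 + v)) - 2) = Q*(-2 + (4 + v)/(9*(-5 + v))))
p(g, l) = l*(94 - 17*l)/(9*(-5 + l))
p(1458, -975) - s(433) = (1/9)*(-975)*(94 - 17*(-975))/(-5 - 975) - (-2)*433/7 = (1/9)*(-975)*(94 + 16575)/(-980) - 1*(-866/7) = (1/9)*(-975)*(-1/980)*16669 + 866/7 = 1083485/588 + 866/7 = 1156229/588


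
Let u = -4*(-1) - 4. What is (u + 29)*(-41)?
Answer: -1189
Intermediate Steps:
u = 0 (u = 4 - 4 = 0)
(u + 29)*(-41) = (0 + 29)*(-41) = 29*(-41) = -1189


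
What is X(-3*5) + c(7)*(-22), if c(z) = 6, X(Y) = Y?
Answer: -147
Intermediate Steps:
X(-3*5) + c(7)*(-22) = -3*5 + 6*(-22) = -15 - 132 = -147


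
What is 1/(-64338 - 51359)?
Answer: -1/115697 ≈ -8.6433e-6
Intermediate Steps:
1/(-64338 - 51359) = 1/(-115697) = -1/115697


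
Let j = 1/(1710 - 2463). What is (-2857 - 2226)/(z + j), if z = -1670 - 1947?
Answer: 3827499/2723602 ≈ 1.4053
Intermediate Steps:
j = -1/753 (j = 1/(-753) = -1/753 ≈ -0.0013280)
z = -3617
(-2857 - 2226)/(z + j) = (-2857 - 2226)/(-3617 - 1/753) = -5083/(-2723602/753) = -5083*(-753/2723602) = 3827499/2723602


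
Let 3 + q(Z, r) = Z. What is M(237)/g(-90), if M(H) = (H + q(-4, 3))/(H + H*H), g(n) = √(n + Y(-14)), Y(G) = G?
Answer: -115*I*√26/1466556 ≈ -0.00039984*I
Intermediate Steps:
q(Z, r) = -3 + Z
g(n) = √(-14 + n) (g(n) = √(n - 14) = √(-14 + n))
M(H) = (-7 + H)/(H + H²) (M(H) = (H + (-3 - 4))/(H + H*H) = (H - 7)/(H + H²) = (-7 + H)/(H + H²))
M(237)/g(-90) = ((-7 + 237)/(237*(1 + 237)))/(√(-14 - 90)) = ((1/237)*230/238)/(√(-104)) = ((1/237)*(1/238)*230)/((2*I*√26)) = 115*(-I*√26/52)/28203 = -115*I*√26/1466556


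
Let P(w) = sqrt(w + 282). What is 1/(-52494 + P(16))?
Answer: -26247/1377809869 - sqrt(298)/2755619738 ≈ -1.9056e-5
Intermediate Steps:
P(w) = sqrt(282 + w)
1/(-52494 + P(16)) = 1/(-52494 + sqrt(282 + 16)) = 1/(-52494 + sqrt(298))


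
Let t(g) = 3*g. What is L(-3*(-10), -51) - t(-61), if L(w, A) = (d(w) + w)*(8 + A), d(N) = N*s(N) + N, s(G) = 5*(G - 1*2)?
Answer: -182997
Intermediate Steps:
s(G) = -10 + 5*G (s(G) = 5*(G - 2) = 5*(-2 + G) = -10 + 5*G)
d(N) = N + N*(-10 + 5*N) (d(N) = N*(-10 + 5*N) + N = N + N*(-10 + 5*N))
L(w, A) = (8 + A)*(w + w*(-9 + 5*w)) (L(w, A) = (w*(-9 + 5*w) + w)*(8 + A) = (w + w*(-9 + 5*w))*(8 + A) = (8 + A)*(w + w*(-9 + 5*w)))
L(-3*(-10), -51) - t(-61) = (-3*(-10))*(-64 - 51 + 40*(-3*(-10)) - 51*(-9 + 5*(-3*(-10)))) - 3*(-61) = 30*(-64 - 51 + 40*30 - 51*(-9 + 5*30)) - 1*(-183) = 30*(-64 - 51 + 1200 - 51*(-9 + 150)) + 183 = 30*(-64 - 51 + 1200 - 51*141) + 183 = 30*(-64 - 51 + 1200 - 7191) + 183 = 30*(-6106) + 183 = -183180 + 183 = -182997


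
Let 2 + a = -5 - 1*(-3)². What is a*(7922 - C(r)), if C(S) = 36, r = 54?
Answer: -126176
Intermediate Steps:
a = -16 (a = -2 + (-5 - 1*(-3)²) = -2 + (-5 - 1*9) = -2 + (-5 - 9) = -2 - 14 = -16)
a*(7922 - C(r)) = -16*(7922 - 1*36) = -16*(7922 - 36) = -16*7886 = -126176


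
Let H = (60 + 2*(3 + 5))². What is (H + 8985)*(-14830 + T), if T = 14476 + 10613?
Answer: 151433099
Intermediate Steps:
T = 25089
H = 5776 (H = (60 + 2*8)² = (60 + 16)² = 76² = 5776)
(H + 8985)*(-14830 + T) = (5776 + 8985)*(-14830 + 25089) = 14761*10259 = 151433099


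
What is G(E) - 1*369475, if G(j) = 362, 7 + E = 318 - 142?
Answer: -369113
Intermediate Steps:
E = 169 (E = -7 + (318 - 142) = -7 + 176 = 169)
G(E) - 1*369475 = 362 - 1*369475 = 362 - 369475 = -369113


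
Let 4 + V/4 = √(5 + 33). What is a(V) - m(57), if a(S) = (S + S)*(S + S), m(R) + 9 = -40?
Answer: 3505 - 512*√38 ≈ 348.82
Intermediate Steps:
m(R) = -49 (m(R) = -9 - 40 = -49)
V = -16 + 4*√38 (V = -16 + 4*√(5 + 33) = -16 + 4*√38 ≈ 8.6577)
a(S) = 4*S² (a(S) = (2*S)*(2*S) = 4*S²)
a(V) - m(57) = 4*(-16 + 4*√38)² - 1*(-49) = 4*(-16 + 4*√38)² + 49 = 49 + 4*(-16 + 4*√38)²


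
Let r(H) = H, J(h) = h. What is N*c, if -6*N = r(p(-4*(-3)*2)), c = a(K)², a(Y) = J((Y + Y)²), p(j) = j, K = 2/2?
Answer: -64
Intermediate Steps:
K = 1 (K = 2*(½) = 1)
a(Y) = 4*Y² (a(Y) = (Y + Y)² = (2*Y)² = 4*Y²)
c = 16 (c = (4*1²)² = (4*1)² = 4² = 16)
N = -4 (N = -(-4*(-3))*2/6 = -2*2 = -⅙*24 = -4)
N*c = -4*16 = -64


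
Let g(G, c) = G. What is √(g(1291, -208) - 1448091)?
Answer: 20*I*√3617 ≈ 1202.8*I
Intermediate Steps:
√(g(1291, -208) - 1448091) = √(1291 - 1448091) = √(-1446800) = 20*I*√3617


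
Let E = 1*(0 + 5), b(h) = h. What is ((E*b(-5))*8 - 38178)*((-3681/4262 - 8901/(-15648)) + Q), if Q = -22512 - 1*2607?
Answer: 5357729941450455/5557648 ≈ 9.6403e+8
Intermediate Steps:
Q = -25119 (Q = -22512 - 2607 = -25119)
E = 5 (E = 1*5 = 5)
((E*b(-5))*8 - 38178)*((-3681/4262 - 8901/(-15648)) + Q) = ((5*(-5))*8 - 38178)*((-3681/4262 - 8901/(-15648)) - 25119) = (-25*8 - 38178)*((-3681*1/4262 - 8901*(-1/15648)) - 25119) = (-200 - 38178)*((-3681/4262 + 2967/5216) - 25119) = -38378*(-3277371/11115296 - 25119) = -38378*(-279208397595/11115296) = 5357729941450455/5557648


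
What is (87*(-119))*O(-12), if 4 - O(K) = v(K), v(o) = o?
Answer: -165648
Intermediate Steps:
O(K) = 4 - K
(87*(-119))*O(-12) = (87*(-119))*(4 - 1*(-12)) = -10353*(4 + 12) = -10353*16 = -165648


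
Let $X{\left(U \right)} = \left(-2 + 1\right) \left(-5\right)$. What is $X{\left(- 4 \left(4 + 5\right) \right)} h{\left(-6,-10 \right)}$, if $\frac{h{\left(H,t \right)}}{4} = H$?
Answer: $-120$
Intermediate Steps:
$h{\left(H,t \right)} = 4 H$
$X{\left(U \right)} = 5$ ($X{\left(U \right)} = \left(-1\right) \left(-5\right) = 5$)
$X{\left(- 4 \left(4 + 5\right) \right)} h{\left(-6,-10 \right)} = 5 \cdot 4 \left(-6\right) = 5 \left(-24\right) = -120$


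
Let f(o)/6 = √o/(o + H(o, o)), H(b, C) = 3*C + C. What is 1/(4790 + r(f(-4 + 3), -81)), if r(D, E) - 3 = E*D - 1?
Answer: 29950/143579449 - 1215*I/287158898 ≈ 0.0002086 - 4.2311e-6*I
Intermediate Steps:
H(b, C) = 4*C
f(o) = 6/(5*√o) (f(o) = 6*(√o/(o + 4*o)) = 6*(√o/((5*o))) = 6*((1/(5*o))*√o) = 6*(1/(5*√o)) = 6/(5*√o))
r(D, E) = 2 + D*E (r(D, E) = 3 + (E*D - 1) = 3 + (D*E - 1) = 3 + (-1 + D*E) = 2 + D*E)
1/(4790 + r(f(-4 + 3), -81)) = 1/(4790 + (2 + (6/(5*√(-4 + 3)))*(-81))) = 1/(4790 + (2 + (6/(5*√(-1)))*(-81))) = 1/(4790 + (2 + (6*(-I)/5)*(-81))) = 1/(4790 + (2 - 6*I/5*(-81))) = 1/(4790 + (2 + 486*I/5)) = 1/(4792 + 486*I/5) = 25*(4792 - 486*I/5)/574317796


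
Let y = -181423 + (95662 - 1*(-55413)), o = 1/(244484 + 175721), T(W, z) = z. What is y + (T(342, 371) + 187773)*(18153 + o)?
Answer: 1435146173743364/420205 ≈ 3.4153e+9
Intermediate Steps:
o = 1/420205 ≈ 2.3798e-6
y = -30348 (y = -181423 + (95662 + 55413) = -181423 + 151075 = -30348)
y + (T(342, 371) + 187773)*(18153 + o) = -30348 + (371 + 187773)*(18153 + 1/420205) = -30348 + 188144*(7627981366/420205) = -30348 + 1435158926124704/420205 = 1435146173743364/420205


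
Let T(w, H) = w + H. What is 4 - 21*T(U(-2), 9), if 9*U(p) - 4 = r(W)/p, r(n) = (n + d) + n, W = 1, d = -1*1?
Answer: -1159/6 ≈ -193.17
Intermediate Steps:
d = -1
r(n) = -1 + 2*n (r(n) = (n - 1) + n = (-1 + n) + n = -1 + 2*n)
U(p) = 4/9 + 1/(9*p) (U(p) = 4/9 + ((-1 + 2*1)/p)/9 = 4/9 + ((-1 + 2)/p)/9 = 4/9 + (1/p)/9 = 4/9 + 1/(9*p))
T(w, H) = H + w
4 - 21*T(U(-2), 9) = 4 - 21*(9 + (1/9)*(1 + 4*(-2))/(-2)) = 4 - 21*(9 + (1/9)*(-1/2)*(1 - 8)) = 4 - 21*(9 + (1/9)*(-1/2)*(-7)) = 4 - 21*(9 + 7/18) = 4 - 21*169/18 = 4 - 1183/6 = -1159/6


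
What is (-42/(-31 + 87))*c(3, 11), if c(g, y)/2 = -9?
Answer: 27/2 ≈ 13.500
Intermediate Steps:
c(g, y) = -18 (c(g, y) = 2*(-9) = -18)
(-42/(-31 + 87))*c(3, 11) = (-42/(-31 + 87))*(-18) = (-42/56)*(-18) = ((1/56)*(-42))*(-18) = -¾*(-18) = 27/2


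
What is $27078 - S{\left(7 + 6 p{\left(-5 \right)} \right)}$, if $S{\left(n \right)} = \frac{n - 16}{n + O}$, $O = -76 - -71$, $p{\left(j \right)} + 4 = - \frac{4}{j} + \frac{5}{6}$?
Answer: $\frac{1651642}{61} \approx 27076.0$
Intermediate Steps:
$p{\left(j \right)} = - \frac{19}{6} - \frac{4}{j}$ ($p{\left(j \right)} = -4 + \left(- \frac{4}{j} + \frac{5}{6}\right) = -4 + \left(\frac{5}{6} - \frac{4}{j}\right) = - \frac{19}{6} - \frac{4}{j}$)
$O = -5$ ($O = -76 + 71 = -5$)
$S{\left(n \right)} = \frac{-16 + n}{-5 + n}$ ($S{\left(n \right)} = \frac{n - 16}{n - 5} = \frac{-16 + n}{-5 + n}$)
$27078 - S{\left(7 + 6 p{\left(-5 \right)} \right)} = 27078 - \frac{-16 + \left(7 + 6 \left(- \frac{19}{6} - \frac{4}{-5}\right)\right)}{-5 + \left(7 + 6 \left(- \frac{19}{6} - \frac{4}{-5}\right)\right)} = 27078 - \frac{-16 + \left(7 + 6 \left(- \frac{19}{6} - - \frac{4}{5}\right)\right)}{-5 + \left(7 + 6 \left(- \frac{19}{6} - - \frac{4}{5}\right)\right)} = 27078 - \frac{-16 + \left(7 + 6 \left(- \frac{19}{6} + \frac{4}{5}\right)\right)}{-5 + \left(7 + 6 \left(- \frac{19}{6} + \frac{4}{5}\right)\right)} = 27078 - \frac{-16 + \left(7 + 6 \left(- \frac{71}{30}\right)\right)}{-5 + \left(7 + 6 \left(- \frac{71}{30}\right)\right)} = 27078 - \frac{-16 + \left(7 - \frac{71}{5}\right)}{-5 + \left(7 - \frac{71}{5}\right)} = 27078 - \frac{-16 - \frac{36}{5}}{-5 - \frac{36}{5}} = 27078 - \frac{1}{- \frac{61}{5}} \left(- \frac{116}{5}\right) = 27078 - \left(- \frac{5}{61}\right) \left(- \frac{116}{5}\right) = 27078 - \frac{116}{61} = \frac{1651642}{61}$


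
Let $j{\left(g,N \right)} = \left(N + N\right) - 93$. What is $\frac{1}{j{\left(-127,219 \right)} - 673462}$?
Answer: $- \frac{1}{673117} \approx -1.4856 \cdot 10^{-6}$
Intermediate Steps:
$j{\left(g,N \right)} = -93 + 2 N$ ($j{\left(g,N \right)} = 2 N - 93 = -93 + 2 N$)
$\frac{1}{j{\left(-127,219 \right)} - 673462} = \frac{1}{\left(-93 + 2 \cdot 219\right) - 673462} = \frac{1}{\left(-93 + 438\right) - 673462} = \frac{1}{345 - 673462} = \frac{1}{-673117} = - \frac{1}{673117}$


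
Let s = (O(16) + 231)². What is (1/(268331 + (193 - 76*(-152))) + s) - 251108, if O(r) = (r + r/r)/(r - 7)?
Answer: -4466240896351/22686156 ≈ -1.9687e+5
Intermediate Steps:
O(r) = (1 + r)/(-7 + r) (O(r) = (r + 1)/(-7 + r) = (1 + r)/(-7 + r))
s = 4393216/81 (s = ((1 + 16)/(-7 + 16) + 231)² = (17/9 + 231)² = (2096/9)² = 4393216/81 ≈ 54237.)
(1/(268331 + (193 - 76*(-152))) + s) - 251108 = (1/(268331 + (193 - 76*(-152))) + 4393216/81) - 251108 = (1/(268331 + (193 + 11552)) + 4393216/81) - 251108 = (1/(268331 + 11745) + 4393216/81) - 251108 = (1/280076 + 4393216/81) - 251108 = 1230434364497/22686156 - 251108 = -4466240896351/22686156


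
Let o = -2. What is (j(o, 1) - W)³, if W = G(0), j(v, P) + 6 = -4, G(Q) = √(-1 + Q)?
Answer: -(10 + I)³ ≈ -970.0 - 299.0*I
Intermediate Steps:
j(v, P) = -10 (j(v, P) = -6 - 4 = -10)
W = I (W = √(-1 + 0) = √(-1) = I ≈ 1.0*I)
(j(o, 1) - W)³ = (-10 - I)³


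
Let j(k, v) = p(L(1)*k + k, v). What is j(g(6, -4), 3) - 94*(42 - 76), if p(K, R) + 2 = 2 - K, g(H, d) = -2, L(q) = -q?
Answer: 3196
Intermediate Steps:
p(K, R) = -K (p(K, R) = -2 + (2 - K) = -K)
j(k, v) = 0 (j(k, v) = -((-1*1)*k + k) = -(-k + k) = -1*0 = 0)
j(g(6, -4), 3) - 94*(42 - 76) = 0 - 94*(42 - 76) = 0 - 94*(-34) = 0 + 3196 = 3196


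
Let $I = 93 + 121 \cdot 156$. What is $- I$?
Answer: $-18969$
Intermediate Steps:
$I = 18969$ ($I = 93 + 18876 = 18969$)
$- I = \left(-1\right) 18969 = -18969$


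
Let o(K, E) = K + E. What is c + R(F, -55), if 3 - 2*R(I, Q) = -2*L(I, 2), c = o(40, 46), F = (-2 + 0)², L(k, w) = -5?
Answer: 165/2 ≈ 82.500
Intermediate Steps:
F = 4 (F = (-2)² = 4)
o(K, E) = E + K
c = 86 (c = 46 + 40 = 86)
R(I, Q) = -7/2 (R(I, Q) = 3/2 - (-1)*(-5) = 3/2 - ½*10 = 3/2 - 5 = -7/2)
c + R(F, -55) = 86 - 7/2 = 165/2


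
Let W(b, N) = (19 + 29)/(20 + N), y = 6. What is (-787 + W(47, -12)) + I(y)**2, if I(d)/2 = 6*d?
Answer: 4403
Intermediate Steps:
W(b, N) = 48/(20 + N)
I(d) = 12*d (I(d) = 2*(6*d) = 12*d)
(-787 + W(47, -12)) + I(y)**2 = (-787 + 48/(20 - 12)) + (12*6)**2 = (-787 + 48/8) + 72**2 = (-787 + 48*(1/8)) + 5184 = (-787 + 6) + 5184 = -781 + 5184 = 4403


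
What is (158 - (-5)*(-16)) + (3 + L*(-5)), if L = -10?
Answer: 131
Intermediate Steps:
(158 - (-5)*(-16)) + (3 + L*(-5)) = (158 - (-5)*(-16)) + (3 - 10*(-5)) = (158 - 1*80) + (3 + 50) = (158 - 80) + 53 = 78 + 53 = 131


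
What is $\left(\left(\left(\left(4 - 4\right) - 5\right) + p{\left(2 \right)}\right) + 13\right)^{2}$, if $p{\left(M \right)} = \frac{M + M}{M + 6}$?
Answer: $\frac{289}{4} \approx 72.25$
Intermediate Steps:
$p{\left(M \right)} = \frac{2 M}{6 + M}$
$\left(\left(\left(\left(4 - 4\right) - 5\right) + p{\left(2 \right)}\right) + 13\right)^{2} = \left(\left(\left(\left(4 - 4\right) - 5\right) + 2 \cdot 2 \frac{1}{6 + 2}\right) + 13\right)^{2} = \left(\left(\left(0 - 5\right) + 2 \cdot 2 \cdot \frac{1}{8}\right) + 13\right)^{2} = \left(\left(-5 + 2 \cdot 2 \cdot \frac{1}{8}\right) + 13\right)^{2} = \left(\left(-5 + \frac{1}{2}\right) + 13\right)^{2} = \left(- \frac{9}{2} + 13\right)^{2} = \left(\frac{17}{2}\right)^{2} = \frac{289}{4}$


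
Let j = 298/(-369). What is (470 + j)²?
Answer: 29974689424/136161 ≈ 2.2014e+5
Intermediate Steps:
j = -298/369 (j = 298*(-1/369) = -298/369 ≈ -0.80759)
(470 + j)² = (470 - 298/369)² = (173132/369)² = 29974689424/136161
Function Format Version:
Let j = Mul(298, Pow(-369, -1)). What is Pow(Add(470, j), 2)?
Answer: Rational(29974689424, 136161) ≈ 2.2014e+5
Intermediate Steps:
j = Rational(-298, 369) (j = Mul(298, Rational(-1, 369)) = Rational(-298, 369) ≈ -0.80759)
Pow(Add(470, j), 2) = Pow(Add(470, Rational(-298, 369)), 2) = Pow(Rational(173132, 369), 2) = Rational(29974689424, 136161)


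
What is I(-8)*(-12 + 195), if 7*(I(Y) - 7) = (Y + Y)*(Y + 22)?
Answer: -4575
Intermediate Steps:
I(Y) = 7 + 2*Y*(22 + Y)/7 (I(Y) = 7 + ((Y + Y)*(Y + 22))/7 = 7 + ((2*Y)*(22 + Y))/7 = 7 + (2*Y*(22 + Y))/7 = 7 + 2*Y*(22 + Y)/7)
I(-8)*(-12 + 195) = (7 + (2/7)*(-8)² + (44/7)*(-8))*(-12 + 195) = (7 + (2/7)*64 - 352/7)*183 = (7 + 128/7 - 352/7)*183 = -25*183 = -4575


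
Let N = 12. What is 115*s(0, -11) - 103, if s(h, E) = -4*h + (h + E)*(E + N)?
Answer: -1368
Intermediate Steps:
s(h, E) = -4*h + (12 + E)*(E + h) (s(h, E) = -4*h + (h + E)*(E + 12) = -4*h + (E + h)*(12 + E) = -4*h + (12 + E)*(E + h))
115*s(0, -11) - 103 = 115*((-11)² + 8*0 + 12*(-11) - 11*0) - 103 = 115*(121 + 0 - 132 + 0) - 103 = 115*(-11) - 103 = -1265 - 103 = -1368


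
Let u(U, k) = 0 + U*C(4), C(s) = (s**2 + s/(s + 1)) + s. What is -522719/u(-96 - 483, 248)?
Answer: 2613595/60216 ≈ 43.404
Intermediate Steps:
C(s) = s + s**2 + s/(1 + s) (C(s) = (s**2 + s/(1 + s)) + s = s + s**2 + s/(1 + s))
u(U, k) = 104*U/5 (u(U, k) = 0 + U*(4*(2 + 4**2 + 2*4)/(1 + 4)) = 0 + U*(4*(2 + 16 + 8)/5) = 0 + U*(4*(1/5)*26) = 0 + U*(104/5) = 0 + 104*U/5 = 104*U/5)
-522719/u(-96 - 483, 248) = -522719*5/(104*(-96 - 483)) = -522719/((104/5)*(-579)) = -522719/(-60216/5) = -522719*(-5/60216) = 2613595/60216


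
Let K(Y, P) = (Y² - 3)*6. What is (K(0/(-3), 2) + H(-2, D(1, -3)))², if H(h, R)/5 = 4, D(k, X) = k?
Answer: 4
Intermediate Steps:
K(Y, P) = -18 + 6*Y² (K(Y, P) = (-3 + Y²)*6 = -18 + 6*Y²)
H(h, R) = 20 (H(h, R) = 5*4 = 20)
(K(0/(-3), 2) + H(-2, D(1, -3)))² = ((-18 + 6*(0/(-3))²) + 20)² = ((-18 + 6*(0*(-⅓))²) + 20)² = ((-18 + 6*0²) + 20)² = ((-18 + 6*0) + 20)² = ((-18 + 0) + 20)² = (-18 + 20)² = 2² = 4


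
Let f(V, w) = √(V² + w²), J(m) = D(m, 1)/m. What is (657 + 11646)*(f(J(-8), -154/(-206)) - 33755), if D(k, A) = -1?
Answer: -415287765 + 12303*√390065/824 ≈ -4.1528e+8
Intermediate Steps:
J(m) = -1/m
(657 + 11646)*(f(J(-8), -154/(-206)) - 33755) = (657 + 11646)*(√((-1/(-8))² + (-154/(-206))²) - 33755) = 12303*(√((-1*(-⅛))² + (-154*(-1/206))²) - 33755) = 12303*(√((⅛)² + (77/103)²) - 33755) = 12303*(√(1/64 + 5929/10609) - 33755) = 12303*(√(390065/678976) - 33755) = 12303*(√390065/824 - 33755) = 12303*(-33755 + √390065/824) = -415287765 + 12303*√390065/824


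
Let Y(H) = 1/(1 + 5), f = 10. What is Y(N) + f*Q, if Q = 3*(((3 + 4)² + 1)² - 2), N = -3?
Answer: 449641/6 ≈ 74940.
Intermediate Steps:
Q = 7494 (Q = 3*((7² + 1)² - 2) = 3*((49 + 1)² - 2) = 3*(50² - 2) = 3*(2500 - 2) = 3*2498 = 7494)
Y(H) = ⅙ (Y(H) = 1/6 = ⅙)
Y(N) + f*Q = ⅙ + 10*7494 = ⅙ + 74940 = 449641/6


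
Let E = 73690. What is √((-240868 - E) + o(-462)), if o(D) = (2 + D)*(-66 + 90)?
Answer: I*√325598 ≈ 570.61*I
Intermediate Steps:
o(D) = 48 + 24*D (o(D) = (2 + D)*24 = 48 + 24*D)
√((-240868 - E) + o(-462)) = √((-240868 - 1*73690) + (48 + 24*(-462))) = √((-240868 - 73690) + (48 - 11088)) = √(-314558 - 11040) = √(-325598) = I*√325598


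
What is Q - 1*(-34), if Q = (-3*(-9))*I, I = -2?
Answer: -20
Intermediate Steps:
Q = -54 (Q = -3*(-9)*(-2) = 27*(-2) = -54)
Q - 1*(-34) = -54 - 1*(-34) = -54 + 34 = -20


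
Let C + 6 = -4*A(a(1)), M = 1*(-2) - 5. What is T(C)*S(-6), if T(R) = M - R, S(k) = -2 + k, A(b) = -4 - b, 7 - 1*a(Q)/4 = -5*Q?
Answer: 1672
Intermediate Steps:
M = -7 (M = -2 - 5 = -7)
a(Q) = 28 + 20*Q (a(Q) = 28 - (-20)*Q = 28 + 20*Q)
C = 202 (C = -6 - 4*(-4 - (28 + 20*1)) = -6 - 4*(-4 - (28 + 20)) = -6 - 4*(-4 - 1*48) = -6 - 4*(-4 - 48) = -6 - 4*(-52) = -6 + 208 = 202)
T(R) = -7 - R
T(C)*S(-6) = (-7 - 1*202)*(-2 - 6) = (-7 - 202)*(-8) = -209*(-8) = 1672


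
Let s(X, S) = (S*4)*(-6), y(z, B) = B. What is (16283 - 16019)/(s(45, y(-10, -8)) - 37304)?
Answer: -33/4639 ≈ -0.0071136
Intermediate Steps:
s(X, S) = -24*S (s(X, S) = (4*S)*(-6) = -24*S)
(16283 - 16019)/(s(45, y(-10, -8)) - 37304) = (16283 - 16019)/(-24*(-8) - 37304) = 264/(192 - 37304) = 264/(-37112) = 264*(-1/37112) = -33/4639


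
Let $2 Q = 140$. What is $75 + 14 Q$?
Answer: $1055$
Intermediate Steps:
$Q = 70$ ($Q = \frac{1}{2} \cdot 140 = 70$)
$75 + 14 Q = 75 + 14 \cdot 70 = 75 + 980 = 1055$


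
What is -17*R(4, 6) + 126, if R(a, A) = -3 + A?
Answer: 75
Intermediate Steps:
-17*R(4, 6) + 126 = -17*(-3 + 6) + 126 = -17*3 + 126 = -51 + 126 = 75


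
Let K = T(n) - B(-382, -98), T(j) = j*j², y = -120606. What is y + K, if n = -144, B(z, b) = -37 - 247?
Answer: -3106306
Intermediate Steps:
B(z, b) = -284
T(j) = j³
K = -2985700 (K = (-144)³ - 1*(-284) = -2985984 + 284 = -2985700)
y + K = -120606 - 2985700 = -3106306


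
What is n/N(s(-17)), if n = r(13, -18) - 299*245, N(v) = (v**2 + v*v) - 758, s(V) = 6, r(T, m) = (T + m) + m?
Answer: 36639/343 ≈ 106.82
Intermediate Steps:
r(T, m) = T + 2*m
N(v) = -758 + 2*v**2 (N(v) = (v**2 + v**2) - 758 = 2*v**2 - 758 = -758 + 2*v**2)
n = -73278 (n = (13 + 2*(-18)) - 299*245 = (13 - 36) - 73255 = -23 - 73255 = -73278)
n/N(s(-17)) = -73278/(-758 + 2*6**2) = -73278/(-758 + 2*36) = -73278/(-758 + 72) = -73278/(-686) = -73278*(-1/686) = 36639/343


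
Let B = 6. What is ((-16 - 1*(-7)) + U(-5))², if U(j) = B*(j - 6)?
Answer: 5625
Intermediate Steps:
U(j) = -36 + 6*j (U(j) = 6*(j - 6) = 6*(-6 + j) = -36 + 6*j)
((-16 - 1*(-7)) + U(-5))² = ((-16 - 1*(-7)) + (-36 + 6*(-5)))² = ((-16 + 7) + (-36 - 30))² = (-9 - 66)² = (-75)² = 5625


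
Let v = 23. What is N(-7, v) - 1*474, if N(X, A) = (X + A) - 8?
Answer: -466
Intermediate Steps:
N(X, A) = -8 + A + X (N(X, A) = (A + X) - 8 = -8 + A + X)
N(-7, v) - 1*474 = (-8 + 23 - 7) - 1*474 = 8 - 474 = -466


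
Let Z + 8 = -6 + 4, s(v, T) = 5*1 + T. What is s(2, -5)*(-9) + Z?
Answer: -10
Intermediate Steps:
s(v, T) = 5 + T
Z = -10 (Z = -8 + (-6 + 4) = -8 - 2 = -10)
s(2, -5)*(-9) + Z = (5 - 5)*(-9) - 10 = 0*(-9) - 10 = 0 - 10 = -10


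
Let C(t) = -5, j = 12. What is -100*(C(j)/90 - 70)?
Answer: 63050/9 ≈ 7005.6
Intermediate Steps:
-100*(C(j)/90 - 70) = -100*(-5/90 - 70) = -100*(-5*1/90 - 70) = -100*(-1/18 - 70) = -100*(-1261/18) = 63050/9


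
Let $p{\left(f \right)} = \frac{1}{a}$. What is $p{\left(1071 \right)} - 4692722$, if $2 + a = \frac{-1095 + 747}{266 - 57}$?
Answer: $- \frac{3594625261}{766} \approx -4.6927 \cdot 10^{6}$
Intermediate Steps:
$a = - \frac{766}{209}$ ($a = -2 + \frac{-1095 + 747}{266 - 57} = -2 - \frac{348}{209} = - \frac{766}{209} \approx -3.6651$)
$p{\left(f \right)} = - \frac{209}{766}$ ($p{\left(f \right)} = \frac{1}{- \frac{766}{209}} = - \frac{209}{766}$)
$p{\left(1071 \right)} - 4692722 = - \frac{209}{766} - 4692722 = - \frac{3594625261}{766}$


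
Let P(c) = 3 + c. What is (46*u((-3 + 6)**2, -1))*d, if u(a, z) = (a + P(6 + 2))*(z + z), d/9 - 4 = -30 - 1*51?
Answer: 1275120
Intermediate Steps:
d = -693 (d = 36 + 9*(-30 - 1*51) = 36 + 9*(-30 - 51) = 36 + 9*(-81) = 36 - 729 = -693)
u(a, z) = 2*z*(11 + a) (u(a, z) = (a + (3 + (6 + 2)))*(z + z) = (a + (3 + 8))*(2*z) = (a + 11)*(2*z) = (11 + a)*(2*z) = 2*z*(11 + a))
(46*u((-3 + 6)**2, -1))*d = (46*(2*(-1)*(11 + (-3 + 6)**2)))*(-693) = (46*(2*(-1)*(11 + 3**2)))*(-693) = (46*(2*(-1)*(11 + 9)))*(-693) = (46*(2*(-1)*20))*(-693) = (46*(-40))*(-693) = -1840*(-693) = 1275120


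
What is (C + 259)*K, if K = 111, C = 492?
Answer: 83361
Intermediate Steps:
(C + 259)*K = (492 + 259)*111 = 751*111 = 83361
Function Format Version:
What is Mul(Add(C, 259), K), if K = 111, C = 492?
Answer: 83361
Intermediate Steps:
Mul(Add(C, 259), K) = Mul(Add(492, 259), 111) = Mul(751, 111) = 83361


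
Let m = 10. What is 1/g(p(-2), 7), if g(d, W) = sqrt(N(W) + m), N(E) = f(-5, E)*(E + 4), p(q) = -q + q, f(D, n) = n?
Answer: sqrt(87)/87 ≈ 0.10721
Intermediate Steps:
p(q) = 0
N(E) = E*(4 + E) (N(E) = E*(E + 4) = E*(4 + E))
g(d, W) = sqrt(10 + W*(4 + W)) (g(d, W) = sqrt(W*(4 + W) + 10) = sqrt(10 + W*(4 + W)))
1/g(p(-2), 7) = 1/(sqrt(10 + 7*(4 + 7))) = 1/(sqrt(10 + 7*11)) = 1/(sqrt(10 + 77)) = 1/(sqrt(87)) = sqrt(87)/87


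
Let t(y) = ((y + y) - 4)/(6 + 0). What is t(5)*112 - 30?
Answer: 82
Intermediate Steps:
t(y) = -⅔ + y/3 (t(y) = (2*y - 4)/6 = (-4 + 2*y)*(⅙) = -⅔ + y/3)
t(5)*112 - 30 = (-⅔ + (⅓)*5)*112 - 30 = (-⅔ + 5/3)*112 - 30 = 1*112 - 30 = 112 - 30 = 82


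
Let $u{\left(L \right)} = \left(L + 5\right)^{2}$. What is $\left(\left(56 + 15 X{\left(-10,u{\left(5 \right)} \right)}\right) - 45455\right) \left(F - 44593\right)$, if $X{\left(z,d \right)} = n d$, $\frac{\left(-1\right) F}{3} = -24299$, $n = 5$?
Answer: $-1072693296$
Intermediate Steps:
$F = 72897$ ($F = \left(-3\right) \left(-24299\right) = 72897$)
$u{\left(L \right)} = \left(5 + L\right)^{2}$
$X{\left(z,d \right)} = 5 d$
$\left(\left(56 + 15 X{\left(-10,u{\left(5 \right)} \right)}\right) - 45455\right) \left(F - 44593\right) = \left(\left(56 + 15 \cdot 5 \left(5 + 5\right)^{2}\right) - 45455\right) \left(72897 - 44593\right) = \left(\left(56 + 15 \cdot 5 \cdot 10^{2}\right) - 45455\right) 28304 = \left(\left(56 + 15 \cdot 5 \cdot 100\right) - 45455\right) 28304 = \left(\left(56 + 15 \cdot 500\right) - 45455\right) 28304 = \left(\left(56 + 7500\right) - 45455\right) 28304 = \left(7556 - 45455\right) 28304 = \left(-37899\right) 28304 = -1072693296$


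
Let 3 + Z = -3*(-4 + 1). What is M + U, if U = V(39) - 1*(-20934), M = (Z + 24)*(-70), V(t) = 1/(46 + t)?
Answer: 1600891/85 ≈ 18834.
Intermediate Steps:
Z = 6 (Z = -3 - 3*(-4 + 1) = -3 - 3*(-3) = -3 + 9 = 6)
M = -2100 (M = (6 + 24)*(-70) = 30*(-70) = -2100)
U = 1779391/85 (U = 1/(46 + 39) - 1*(-20934) = 1/85 + 20934 = 1779391/85 ≈ 20934.)
M + U = -2100 + 1779391/85 = 1600891/85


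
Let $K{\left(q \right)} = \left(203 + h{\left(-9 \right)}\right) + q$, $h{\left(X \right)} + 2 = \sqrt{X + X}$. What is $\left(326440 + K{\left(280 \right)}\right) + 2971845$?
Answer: $3298766 + 3 i \sqrt{2} \approx 3.2988 \cdot 10^{6} + 4.2426 i$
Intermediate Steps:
$h{\left(X \right)} = -2 + \sqrt{2} \sqrt{X}$ ($h{\left(X \right)} = -2 + \sqrt{X + X} = -2 + \sqrt{2 X} = -2 + \sqrt{2} \sqrt{X}$)
$K{\left(q \right)} = 201 + q + 3 i \sqrt{2}$ ($K{\left(q \right)} = \left(203 - \left(2 - \sqrt{2} \sqrt{-9}\right)\right) + q = \left(203 - \left(2 - \sqrt{2} \cdot 3 i\right)\right) + q = \left(203 - \left(2 - 3 i \sqrt{2}\right)\right) + q = \left(201 + 3 i \sqrt{2}\right) + q = 201 + q + 3 i \sqrt{2}$)
$\left(326440 + K{\left(280 \right)}\right) + 2971845 = \left(326440 + \left(201 + 280 + 3 i \sqrt{2}\right)\right) + 2971845 = \left(326440 + \left(481 + 3 i \sqrt{2}\right)\right) + 2971845 = \left(326921 + 3 i \sqrt{2}\right) + 2971845 = 3298766 + 3 i \sqrt{2}$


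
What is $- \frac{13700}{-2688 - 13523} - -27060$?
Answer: $\frac{438683360}{16211} \approx 27061.0$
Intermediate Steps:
$- \frac{13700}{-2688 - 13523} - -27060 = - \frac{13700}{-2688 - 13523} + 27060 = - \frac{13700}{-16211} + 27060 = \left(-13700\right) \left(- \frac{1}{16211}\right) + 27060 = \frac{13700}{16211} + 27060 = \frac{438683360}{16211}$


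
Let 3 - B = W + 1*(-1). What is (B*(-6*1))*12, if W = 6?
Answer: 144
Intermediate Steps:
B = -2 (B = 3 - (6 + 1*(-1)) = 3 - (6 - 1) = 3 - 1*5 = 3 - 5 = -2)
(B*(-6*1))*12 = -(-12)*12 = -2*(-6)*12 = 12*12 = 144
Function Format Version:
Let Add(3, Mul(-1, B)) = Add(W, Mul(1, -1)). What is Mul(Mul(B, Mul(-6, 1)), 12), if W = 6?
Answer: 144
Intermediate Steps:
B = -2 (B = Add(3, Mul(-1, Add(6, Mul(1, -1)))) = Add(3, Mul(-1, Add(6, -1))) = Add(3, Mul(-1, 5)) = Add(3, -5) = -2)
Mul(Mul(B, Mul(-6, 1)), 12) = Mul(Mul(-2, Mul(-6, 1)), 12) = Mul(Mul(-2, -6), 12) = Mul(12, 12) = 144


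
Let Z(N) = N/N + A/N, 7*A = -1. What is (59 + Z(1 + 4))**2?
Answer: 4405801/1225 ≈ 3596.6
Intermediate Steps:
A = -1/7 (A = (1/7)*(-1) = -1/7 ≈ -0.14286)
Z(N) = 1 - 1/(7*N) (Z(N) = N/N - 1/(7*N) = 1 - 1/(7*N))
(59 + Z(1 + 4))**2 = (59 + (-1/7 + (1 + 4))/(1 + 4))**2 = (59 + (-1/7 + 5)/5)**2 = (59 + (1/5)*(34/7))**2 = (59 + 34/35)**2 = (2099/35)**2 = 4405801/1225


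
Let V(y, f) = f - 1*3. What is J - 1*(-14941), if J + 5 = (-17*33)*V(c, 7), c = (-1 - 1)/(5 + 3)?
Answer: 12692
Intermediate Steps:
c = -1/4 (c = -2/8 = -2*1/8 = -1/4 ≈ -0.25000)
V(y, f) = -3 + f (V(y, f) = f - 3 = -3 + f)
J = -2249 (J = -5 + (-17*33)*(-3 + 7) = -5 - 561*4 = -5 - 2244 = -2249)
J - 1*(-14941) = -2249 - 1*(-14941) = -2249 + 14941 = 12692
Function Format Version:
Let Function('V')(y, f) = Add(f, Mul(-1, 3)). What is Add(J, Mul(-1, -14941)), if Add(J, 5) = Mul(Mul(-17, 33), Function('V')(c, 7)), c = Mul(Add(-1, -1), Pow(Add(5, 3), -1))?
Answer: 12692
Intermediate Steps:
c = Rational(-1, 4) (c = Mul(-2, Pow(8, -1)) = Mul(-2, Rational(1, 8)) = Rational(-1, 4) ≈ -0.25000)
Function('V')(y, f) = Add(-3, f) (Function('V')(y, f) = Add(f, -3) = Add(-3, f))
J = -2249 (J = Add(-5, Mul(Mul(-17, 33), Add(-3, 7))) = Add(-5, Mul(-561, 4)) = Add(-5, -2244) = -2249)
Add(J, Mul(-1, -14941)) = Add(-2249, Mul(-1, -14941)) = Add(-2249, 14941) = 12692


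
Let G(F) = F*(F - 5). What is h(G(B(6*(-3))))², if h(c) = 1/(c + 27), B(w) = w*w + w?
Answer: 1/8488489689 ≈ 1.1781e-10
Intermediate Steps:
B(w) = w + w² (B(w) = w² + w = w + w²)
G(F) = F*(-5 + F)
h(c) = 1/(27 + c)
h(G(B(6*(-3))))² = (1/(27 + ((6*(-3))*(1 + 6*(-3)))*(-5 + (6*(-3))*(1 + 6*(-3)))))² = (1/(27 + (-18*(1 - 18))*(-5 - 18*(1 - 18))))² = (1/(27 + (-18*(-17))*(-5 - 18*(-17))))² = (1/(27 + 306*(-5 + 306)))² = (1/(27 + 306*301))² = (1/(27 + 92106))² = (1/92133)² = 1/8488489689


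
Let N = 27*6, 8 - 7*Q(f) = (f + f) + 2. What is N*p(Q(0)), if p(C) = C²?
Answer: 5832/49 ≈ 119.02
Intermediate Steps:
Q(f) = 6/7 - 2*f/7 (Q(f) = 8/7 - ((f + f) + 2)/7 = 8/7 - (2*f + 2)/7 = 8/7 - (2 + 2*f)/7 = 8/7 + (-2/7 - 2*f/7) = 6/7 - 2*f/7)
N = 162
N*p(Q(0)) = 162*(6/7 - 2/7*0)² = 162*(6/7 + 0)² = 162*(6/7)² = 162*(36/49) = 5832/49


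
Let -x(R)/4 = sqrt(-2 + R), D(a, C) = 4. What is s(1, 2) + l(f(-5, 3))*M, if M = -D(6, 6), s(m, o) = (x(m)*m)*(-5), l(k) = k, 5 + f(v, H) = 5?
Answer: 20*I ≈ 20.0*I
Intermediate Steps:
f(v, H) = 0 (f(v, H) = -5 + 5 = 0)
x(R) = -4*sqrt(-2 + R)
s(m, o) = 20*m*sqrt(-2 + m) (s(m, o) = ((-4*sqrt(-2 + m))*m)*(-5) = -4*m*sqrt(-2 + m)*(-5) = 20*m*sqrt(-2 + m))
M = -4 (M = -1*4 = -4)
s(1, 2) + l(f(-5, 3))*M = 20*1*sqrt(-2 + 1) + 0*(-4) = 20*1*sqrt(-1) + 0 = 20*1*I + 0 = 20*I + 0 = 20*I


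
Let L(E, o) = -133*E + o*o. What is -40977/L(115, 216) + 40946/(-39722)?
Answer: -1455897950/622860821 ≈ -2.3374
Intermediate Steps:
L(E, o) = o² - 133*E (L(E, o) = -133*E + o² = o² - 133*E)
-40977/L(115, 216) + 40946/(-39722) = -40977/(216² - 133*115) + 40946/(-39722) = -40977/(46656 - 15295) + 40946*(-1/39722) = -40977/31361 - 20473/19861 = -1455897950/622860821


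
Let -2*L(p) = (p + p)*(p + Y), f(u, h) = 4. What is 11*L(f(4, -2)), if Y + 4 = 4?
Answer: -176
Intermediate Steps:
Y = 0 (Y = -4 + 4 = 0)
L(p) = -p**2 (L(p) = -(p + p)*(p + 0)/2 = -2*p*p/2 = -p**2)
11*L(f(4, -2)) = 11*(-1*4**2) = 11*(-1*16) = 11*(-16) = -176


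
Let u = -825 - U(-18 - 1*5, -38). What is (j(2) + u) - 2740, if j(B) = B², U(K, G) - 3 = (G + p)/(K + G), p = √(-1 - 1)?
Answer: -217442/61 + I*√2/61 ≈ -3564.6 + 0.023184*I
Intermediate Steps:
p = I*√2 (p = √(-2) = I*√2 ≈ 1.4142*I)
U(K, G) = 3 + (G + I*√2)/(G + K) (U(K, G) = 3 + (G + I*√2)/(K + G) = 3 + (G + I*√2)/(G + K))
u = -50546/61 + I*√2/61 (u = -825 - (3*(-18 - 1*5) + 4*(-38) + I*√2)/(-38 + (-18 - 1*5)) = -825 - (3*(-18 - 5) - 152 + I*√2)/(-38 + (-18 - 5)) = -825 - (3*(-23) - 152 + I*√2)/(-38 - 23) = -825 - (-69 - 152 + I*√2)/(-61) = -825 - (-1)*(-221 + I*√2)/61 = -825 - (221/61 - I*√2/61) = -825 + (-221/61 + I*√2/61) = -50546/61 + I*√2/61 ≈ -828.62 + 0.023184*I)
(j(2) + u) - 2740 = (2² + (-50546/61 + I*√2/61)) - 2740 = (4 + (-50546/61 + I*√2/61)) - 2740 = (-50302/61 + I*√2/61) - 2740 = -217442/61 + I*√2/61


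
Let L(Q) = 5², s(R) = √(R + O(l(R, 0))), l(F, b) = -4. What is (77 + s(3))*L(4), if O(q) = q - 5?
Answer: 1925 + 25*I*√6 ≈ 1925.0 + 61.237*I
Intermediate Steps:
O(q) = -5 + q
s(R) = √(-9 + R) (s(R) = √(R + (-5 - 4)) = √(R - 9) = √(-9 + R))
L(Q) = 25
(77 + s(3))*L(4) = (77 + √(-9 + 3))*25 = (77 + √(-6))*25 = (77 + I*√6)*25 = 1925 + 25*I*√6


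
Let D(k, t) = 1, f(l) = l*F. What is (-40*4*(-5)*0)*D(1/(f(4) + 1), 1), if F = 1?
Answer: 0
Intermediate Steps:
f(l) = l (f(l) = l*1 = l)
(-40*4*(-5)*0)*D(1/(f(4) + 1), 1) = -40*4*(-5)*0*1 = -(-800)*0*1 = -40*0*1 = 0*1 = 0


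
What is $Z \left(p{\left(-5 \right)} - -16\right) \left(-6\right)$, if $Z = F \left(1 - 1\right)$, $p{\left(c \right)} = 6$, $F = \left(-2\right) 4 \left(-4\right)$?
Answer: $0$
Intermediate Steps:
$F = 32$ ($F = \left(-8\right) \left(-4\right) = 32$)
$Z = 0$ ($Z = 32 \left(1 - 1\right) = 32 \cdot 0 = 0$)
$Z \left(p{\left(-5 \right)} - -16\right) \left(-6\right) = 0 \left(6 - -16\right) \left(-6\right) = 0 \left(6 + 16\right) \left(-6\right) = 0 \cdot 22 \left(-6\right) = 0 \left(-6\right) = 0$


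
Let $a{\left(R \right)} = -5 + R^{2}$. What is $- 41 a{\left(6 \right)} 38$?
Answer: $-48298$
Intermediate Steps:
$- 41 a{\left(6 \right)} 38 = - 41 \left(-5 + 6^{2}\right) 38 = - 41 \left(-5 + 36\right) 38 = \left(-41\right) 31 \cdot 38 = \left(-1271\right) 38 = -48298$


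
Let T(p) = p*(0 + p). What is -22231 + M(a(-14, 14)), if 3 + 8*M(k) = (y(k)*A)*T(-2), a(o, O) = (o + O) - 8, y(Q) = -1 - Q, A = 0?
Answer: -177851/8 ≈ -22231.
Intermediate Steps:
a(o, O) = -8 + O + o (a(o, O) = (O + o) - 8 = -8 + O + o)
T(p) = p² (T(p) = p*p = p²)
M(k) = -3/8 (M(k) = -3/8 + (((-1 - k)*0)*(-2)²)/8 = -3/8 + (0*4)/8 = -3/8 + (⅛)*0 = -3/8 + 0 = -3/8)
-22231 + M(a(-14, 14)) = -22231 - 3/8 = -177851/8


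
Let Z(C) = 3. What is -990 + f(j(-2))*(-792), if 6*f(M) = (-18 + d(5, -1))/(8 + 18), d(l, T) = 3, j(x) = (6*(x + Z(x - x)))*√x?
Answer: -11880/13 ≈ -913.85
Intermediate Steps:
j(x) = √x*(18 + 6*x) (j(x) = (6*(x + 3))*√x = (6*(3 + x))*√x = (18 + 6*x)*√x = √x*(18 + 6*x))
f(M) = -5/52 (f(M) = ((-18 + 3)/(8 + 18))/6 = (-15/26)/6 = (-15*1/26)/6 = (⅙)*(-15/26) = -5/52)
-990 + f(j(-2))*(-792) = -990 - 5/52*(-792) = -990 + 990/13 = -11880/13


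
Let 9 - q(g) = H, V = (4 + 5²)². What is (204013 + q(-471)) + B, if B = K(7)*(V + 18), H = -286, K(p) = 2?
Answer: 206026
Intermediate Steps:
V = 841 (V = (4 + 25)² = 29² = 841)
B = 1718 (B = 2*(841 + 18) = 2*859 = 1718)
q(g) = 295 (q(g) = 9 - 1*(-286) = 9 + 286 = 295)
(204013 + q(-471)) + B = (204013 + 295) + 1718 = 204308 + 1718 = 206026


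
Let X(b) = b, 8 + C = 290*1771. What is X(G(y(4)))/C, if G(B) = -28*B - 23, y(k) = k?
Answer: -45/171194 ≈ -0.00026286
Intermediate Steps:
G(B) = -23 - 28*B
C = 513582 (C = -8 + 290*1771 = -8 + 513590 = 513582)
X(G(y(4)))/C = (-23 - 28*4)/513582 = (-23 - 112)*(1/513582) = -135*1/513582 = -45/171194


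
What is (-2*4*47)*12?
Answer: -4512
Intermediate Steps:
(-2*4*47)*12 = -8*47*12 = -376*12 = -4512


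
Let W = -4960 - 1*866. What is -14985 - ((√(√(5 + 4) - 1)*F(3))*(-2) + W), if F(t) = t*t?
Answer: -9159 + 18*√2 ≈ -9133.5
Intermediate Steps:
F(t) = t²
W = -5826 (W = -4960 - 866 = -5826)
-14985 - ((√(√(5 + 4) - 1)*F(3))*(-2) + W) = -14985 - ((√(√(5 + 4) - 1)*3²)*(-2) - 5826) = -14985 - ((√(√9 - 1)*9)*(-2) - 5826) = -14985 - ((√(3 - 1)*9)*(-2) - 5826) = -14985 - ((√2*9)*(-2) - 5826) = -14985 - ((9*√2)*(-2) - 5826) = -14985 - (-18*√2 - 5826) = -14985 - (-5826 - 18*√2) = -14985 + (5826 + 18*√2) = -9159 + 18*√2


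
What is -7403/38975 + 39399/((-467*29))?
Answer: -1635834854/527838425 ≈ -3.0991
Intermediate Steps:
-7403/38975 + 39399/((-467*29)) = -7403*1/38975 + 39399/((-1*13543)) = -7403/38975 + 39399/(-13543) = -7403/38975 + 39399*(-1/13543) = -7403/38975 - 39399/13543 = -1635834854/527838425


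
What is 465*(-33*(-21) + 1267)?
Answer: 911400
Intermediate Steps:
465*(-33*(-21) + 1267) = 465*(693 + 1267) = 465*1960 = 911400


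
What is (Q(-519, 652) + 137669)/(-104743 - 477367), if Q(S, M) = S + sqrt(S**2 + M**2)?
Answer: -13715/58211 - sqrt(694465)/582110 ≈ -0.23704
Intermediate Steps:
Q(S, M) = S + sqrt(M**2 + S**2)
(Q(-519, 652) + 137669)/(-104743 - 477367) = ((-519 + sqrt(652**2 + (-519)**2)) + 137669)/(-104743 - 477367) = ((-519 + sqrt(425104 + 269361)) + 137669)/(-582110) = ((-519 + sqrt(694465)) + 137669)*(-1/582110) = (137150 + sqrt(694465))*(-1/582110) = -13715/58211 - sqrt(694465)/582110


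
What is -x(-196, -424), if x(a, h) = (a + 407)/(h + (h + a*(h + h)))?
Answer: -211/165360 ≈ -0.0012760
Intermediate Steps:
x(a, h) = (407 + a)/(2*h + 2*a*h) (x(a, h) = (407 + a)/(h + (h + a*(2*h))) = (407 + a)/(h + (h + 2*a*h)) = (407 + a)/(2*h + 2*a*h))
-x(-196, -424) = -(407 - 196)/(2*(-424)*(1 - 196)) = -(-1)*211/(2*424*(-195)) = -(-1)*(-1)*211/(2*424*195) = -1*211/165360 = -211/165360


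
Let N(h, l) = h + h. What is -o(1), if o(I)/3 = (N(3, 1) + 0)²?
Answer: -108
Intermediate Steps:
N(h, l) = 2*h
o(I) = 108 (o(I) = 3*(2*3 + 0)² = 3*(6 + 0)² = 3*6² = 3*36 = 108)
-o(1) = -1*108 = -108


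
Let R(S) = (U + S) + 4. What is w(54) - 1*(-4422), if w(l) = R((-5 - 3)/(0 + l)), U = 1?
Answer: 119525/27 ≈ 4426.9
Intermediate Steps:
R(S) = 5 + S (R(S) = (1 + S) + 4 = 5 + S)
w(l) = 5 - 8/l (w(l) = 5 + (-5 - 3)/(0 + l) = 5 - 8/l)
w(54) - 1*(-4422) = (5 - 8/54) - 1*(-4422) = (5 - 8*1/54) + 4422 = (5 - 4/27) + 4422 = 131/27 + 4422 = 119525/27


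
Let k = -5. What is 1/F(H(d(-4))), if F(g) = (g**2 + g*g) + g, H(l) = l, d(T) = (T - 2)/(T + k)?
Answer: 9/14 ≈ 0.64286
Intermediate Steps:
d(T) = (-2 + T)/(-5 + T) (d(T) = (T - 2)/(T - 5) = (-2 + T)/(-5 + T))
F(g) = g + 2*g**2 (F(g) = (g**2 + g**2) + g = 2*g**2 + g = g + 2*g**2)
1/F(H(d(-4))) = 1/(((-2 - 4)/(-5 - 4))*(1 + 2*((-2 - 4)/(-5 - 4)))) = 1/((-6/(-9))*(1 + 2*(-6/(-9)))) = 1/((-1/9*(-6))*(1 + 2*(-1/9*(-6)))) = 1/(2*(1 + 2*(2/3))/3) = 1/(2*(1 + 4/3)/3) = 1/((2/3)*(7/3)) = 1/(14/9) = 9/14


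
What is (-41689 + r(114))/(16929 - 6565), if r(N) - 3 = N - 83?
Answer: -41655/10364 ≈ -4.0192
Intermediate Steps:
r(N) = -80 + N (r(N) = 3 + (N - 83) = 3 + (-83 + N) = -80 + N)
(-41689 + r(114))/(16929 - 6565) = (-41689 + (-80 + 114))/(16929 - 6565) = (-41689 + 34)/10364 = -41655*1/10364 = -41655/10364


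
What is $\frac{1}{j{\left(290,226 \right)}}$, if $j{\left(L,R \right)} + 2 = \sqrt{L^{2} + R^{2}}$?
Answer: $\frac{1}{67586} + \frac{\sqrt{33794}}{67586} \approx 0.0027348$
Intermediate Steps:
$j{\left(L,R \right)} = -2 + \sqrt{L^{2} + R^{2}}$
$\frac{1}{j{\left(290,226 \right)}} = \frac{1}{-2 + \sqrt{290^{2} + 226^{2}}} = \frac{1}{-2 + \sqrt{84100 + 51076}} = \frac{1}{-2 + \sqrt{135176}} = \frac{1}{-2 + 2 \sqrt{33794}}$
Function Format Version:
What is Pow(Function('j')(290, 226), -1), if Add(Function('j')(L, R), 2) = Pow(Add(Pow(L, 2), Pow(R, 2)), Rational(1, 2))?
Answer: Add(Rational(1, 67586), Mul(Rational(1, 67586), Pow(33794, Rational(1, 2)))) ≈ 0.0027348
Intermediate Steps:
Function('j')(L, R) = Add(-2, Pow(Add(Pow(L, 2), Pow(R, 2)), Rational(1, 2)))
Pow(Function('j')(290, 226), -1) = Pow(Add(-2, Pow(Add(Pow(290, 2), Pow(226, 2)), Rational(1, 2))), -1) = Pow(Add(-2, Pow(Add(84100, 51076), Rational(1, 2))), -1) = Pow(Add(-2, Pow(135176, Rational(1, 2))), -1) = Pow(Add(-2, Mul(2, Pow(33794, Rational(1, 2)))), -1)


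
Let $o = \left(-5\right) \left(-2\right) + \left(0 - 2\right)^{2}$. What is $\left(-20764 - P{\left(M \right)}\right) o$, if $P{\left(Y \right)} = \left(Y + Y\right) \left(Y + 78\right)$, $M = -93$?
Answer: $-329756$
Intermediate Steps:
$P{\left(Y \right)} = 2 Y \left(78 + Y\right)$
$o = 14$ ($o = 10 + \left(-2\right)^{2} = 10 + 4 = 14$)
$\left(-20764 - P{\left(M \right)}\right) o = \left(-20764 - 2 \left(-93\right) \left(78 - 93\right)\right) 14 = \left(-20764 - 2 \left(-93\right) \left(-15\right)\right) 14 = \left(-20764 - 2790\right) 14 = \left(-23554\right) 14 = -329756$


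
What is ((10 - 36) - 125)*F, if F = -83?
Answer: 12533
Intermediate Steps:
((10 - 36) - 125)*F = ((10 - 36) - 125)*(-83) = (-26 - 125)*(-83) = -151*(-83) = 12533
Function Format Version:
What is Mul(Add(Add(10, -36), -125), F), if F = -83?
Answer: 12533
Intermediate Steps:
Mul(Add(Add(10, -36), -125), F) = Mul(Add(Add(10, -36), -125), -83) = Mul(Add(-26, -125), -83) = Mul(-151, -83) = 12533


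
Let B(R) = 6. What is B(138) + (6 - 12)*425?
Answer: -2544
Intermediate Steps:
B(138) + (6 - 12)*425 = 6 + (6 - 12)*425 = 6 - 6*425 = 6 - 2550 = -2544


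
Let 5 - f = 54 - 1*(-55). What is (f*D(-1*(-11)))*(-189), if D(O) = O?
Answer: 216216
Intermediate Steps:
f = -104 (f = 5 - (54 - 1*(-55)) = 5 - (54 + 55) = 5 - 1*109 = 5 - 109 = -104)
(f*D(-1*(-11)))*(-189) = -(-104)*(-11)*(-189) = -104*11*(-189) = -1144*(-189) = 216216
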